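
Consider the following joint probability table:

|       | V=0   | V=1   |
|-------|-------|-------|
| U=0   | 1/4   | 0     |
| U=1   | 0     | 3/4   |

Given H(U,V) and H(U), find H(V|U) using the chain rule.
From the chain rule: H(U,V) = H(U) + H(V|U)
Therefore: H(V|U) = H(U,V) - H(U)

H(U,V) = -[(1/4)·log₂(1/4) + (3/4)·log₂(3/4)]
  = 0.5000 + 0.3113
  = 0.8113 bits
Marginal P(U) (row sums):
  P(U=0) = 1/4 + 0 = 1/4
  P(U=1) = 0 + 3/4 = 3/4
H(U) = -[(1/4)·log₂(1/4) + (3/4)·log₂(3/4)]
  = 0.5000 + 0.3113
  = 0.8113 bits

H(V|U) = 0.8113 - 0.8113 = 0.0000 bits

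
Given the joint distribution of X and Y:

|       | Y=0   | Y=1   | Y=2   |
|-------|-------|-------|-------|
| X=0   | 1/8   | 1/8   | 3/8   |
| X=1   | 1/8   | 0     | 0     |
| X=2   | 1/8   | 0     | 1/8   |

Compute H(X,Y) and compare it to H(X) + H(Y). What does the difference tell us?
Marginal P(X) (row sums):
  P(X=0) = 1/8 + 1/8 + 3/8 = 5/8
  P(X=1) = 1/8 + 0 + 0 = 1/8
  P(X=2) = 1/8 + 0 + 1/8 = 1/4
Marginal P(Y) (column sums):
  P(Y=0) = 1/8 + 1/8 + 1/8 = 3/8
  P(Y=1) = 1/8 + 0 + 0 = 1/8
  P(Y=2) = 3/8 + 0 + 1/8 = 1/2

H(X,Y) = -[(1/8)·log₂(1/8) + (1/8)·log₂(1/8) + (3/8)·log₂(3/8) + (1/8)·log₂(1/8) + (1/8)·log₂(1/8) + (1/8)·log₂(1/8)]
  = 0.3750 + 0.3750 + 0.5306 + 0.3750 + 0.3750 + 0.3750
  = 2.4056 bits
H(X) = -[(5/8)·log₂(5/8) + (1/8)·log₂(1/8) + (1/4)·log₂(1/4)]
  = 0.4238 + 0.3750 + 0.5000
  = 1.2988 bits
H(Y) = -[(3/8)·log₂(3/8) + (1/8)·log₂(1/8) + (1/2)·log₂(1/2)]
  = 0.5306 + 0.3750 + 0.5000
  = 1.4056 bits

H(X) + H(Y) = 1.2988 + 1.4056 = 2.7044 bits
Difference: H(X) + H(Y) - H(X,Y) = 2.7044 - 2.4056 = 0.2988 bits = I(X;Y)

The difference is the mutual information; it is positive here, so X and Y are dependent (knowing one reduces uncertainty about the other by 0.2988 bits).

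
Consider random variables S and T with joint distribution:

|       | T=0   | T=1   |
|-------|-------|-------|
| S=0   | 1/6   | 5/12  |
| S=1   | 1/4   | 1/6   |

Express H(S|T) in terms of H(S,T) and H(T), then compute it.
H(S|T) = H(S,T) - H(T)

Marginal P(T) (column sums):
  P(T=0) = 1/6 + 1/4 = 5/12
  P(T=1) = 5/12 + 1/6 = 7/12

H(S,T) = -[(1/6)·log₂(1/6) + (5/12)·log₂(5/12) + (1/4)·log₂(1/4) + (1/6)·log₂(1/6)]
  = 0.4308 + 0.5263 + 0.5000 + 0.4308
  = 1.8879 bits
H(T) = -[(5/12)·log₂(5/12) + (7/12)·log₂(7/12)]
  = 0.5263 + 0.4536
  = 0.9799 bits

H(S|T) = 1.8879 - 0.9799 = 0.9080 bits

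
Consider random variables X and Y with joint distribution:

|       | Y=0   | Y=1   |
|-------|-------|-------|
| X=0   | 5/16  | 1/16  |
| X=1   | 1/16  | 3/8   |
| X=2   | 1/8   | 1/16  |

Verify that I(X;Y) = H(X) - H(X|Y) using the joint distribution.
Left side, from I(X;Y) = H(X) + H(Y) - H(X,Y):
Marginal P(X) (row sums):
  P(X=0) = 5/16 + 1/16 = 3/8
  P(X=1) = 1/16 + 3/8 = 7/16
  P(X=2) = 1/8 + 1/16 = 3/16
Marginal P(Y) (column sums):
  P(Y=0) = 5/16 + 1/16 + 1/8 = 1/2
  P(Y=1) = 1/16 + 3/8 + 1/16 = 1/2

H(X) = -[(3/8)·log₂(3/8) + (7/16)·log₂(7/16) + (3/16)·log₂(3/16)]
  = 0.5306 + 0.5218 + 0.4528
  = 1.5052 bits
H(Y) = -[(1/2)·log₂(1/2) + (1/2)·log₂(1/2)]
  = 0.5000 + 0.5000
  = 1.0000 bits
H(X,Y) = -[(5/16)·log₂(5/16) + (1/16)·log₂(1/16) + (1/16)·log₂(1/16) + (3/8)·log₂(3/8) + (1/8)·log₂(1/8) + (1/16)·log₂(1/16)]
  = 0.5244 + 0.2500 + 0.2500 + 0.5306 + 0.3750 + 0.2500
  = 2.1800 bits

I(X;Y) = H(X) + H(Y) - H(X,Y)
  = 1.5052 + 1.0000 - 2.1800
  = 0.3252 bits

Right side, with H(X|Y) computed directly from the conditional probabilities:
H(X|Y) = -Σ P(X,Y)·log₂ P(X|Y), where P(X|Y) = P(X,Y) / P(Y)
  (X=0,Y=0): P(X|Y) = (5/16)/(1/2) = 5/8;  -(5/16)·log₂(5/8) = 0.2119
  (X=0,Y=1): P(X|Y) = (1/16)/(1/2) = 1/8;  -(1/16)·log₂(1/8) = 0.1875
  (X=1,Y=0): P(X|Y) = (1/16)/(1/2) = 1/8;  -(1/16)·log₂(1/8) = 0.1875
  (X=1,Y=1): P(X|Y) = (3/8)/(1/2) = 3/4;  -(3/8)·log₂(3/4) = 0.1556
  (X=2,Y=0): P(X|Y) = (1/8)/(1/2) = 1/4;  -(1/8)·log₂(1/4) = 0.2500
  (X=2,Y=1): P(X|Y) = (1/16)/(1/2) = 1/8;  -(1/16)·log₂(1/8) = 0.1875
H(X|Y) = 0.2119 + 0.1875 + 0.1875 + 0.1556 + 0.2500 + 0.1875
  = 1.1800 bits
H(X) - H(X|Y) = 1.5052 - 1.1800 = 0.3252 bits

Both sides equal 0.3252 bits, so I(X;Y) = H(X) - H(X|Y) ✓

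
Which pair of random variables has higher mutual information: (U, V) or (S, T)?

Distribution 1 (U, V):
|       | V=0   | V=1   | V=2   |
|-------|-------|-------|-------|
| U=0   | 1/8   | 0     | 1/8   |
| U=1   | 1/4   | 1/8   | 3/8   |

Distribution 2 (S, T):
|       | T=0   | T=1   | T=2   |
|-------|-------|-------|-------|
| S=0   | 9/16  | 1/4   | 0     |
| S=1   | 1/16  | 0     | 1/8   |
Distribution 1 (U, V):
Marginal P(U) (row sums):
  P(U=0) = 1/8 + 0 + 1/8 = 1/4
  P(U=1) = 1/4 + 1/8 + 3/8 = 3/4
Marginal P(V) (column sums):
  P(V=0) = 1/8 + 1/4 = 3/8
  P(V=1) = 0 + 1/8 = 1/8
  P(V=2) = 1/8 + 3/8 = 1/2

H(U) = -[(1/4)·log₂(1/4) + (3/4)·log₂(3/4)]
  = 0.5000 + 0.3113
  = 0.8113 bits
H(V) = -[(3/8)·log₂(3/8) + (1/8)·log₂(1/8) + (1/2)·log₂(1/2)]
  = 0.5306 + 0.3750 + 0.5000
  = 1.4056 bits
H(U,V) = -[(1/8)·log₂(1/8) + (1/8)·log₂(1/8) + (1/4)·log₂(1/4) + (1/8)·log₂(1/8) + (3/8)·log₂(3/8)]
  = 0.3750 + 0.3750 + 0.5000 + 0.3750 + 0.5306
  = 2.1556 bits

I(U;V) = H(U) + H(V) - H(U,V)
  = 0.8113 + 1.4056 - 2.1556
  = 0.0613 bits

Distribution 2 (S, T):
Marginal P(S) (row sums):
  P(S=0) = 9/16 + 1/4 + 0 = 13/16
  P(S=1) = 1/16 + 0 + 1/8 = 3/16
Marginal P(T) (column sums):
  P(T=0) = 9/16 + 1/16 = 5/8
  P(T=1) = 1/4 + 0 = 1/4
  P(T=2) = 0 + 1/8 = 1/8

H(S) = -[(13/16)·log₂(13/16) + (3/16)·log₂(3/16)]
  = 0.2434 + 0.4528
  = 0.6962 bits
H(T) = -[(5/8)·log₂(5/8) + (1/4)·log₂(1/4) + (1/8)·log₂(1/8)]
  = 0.4238 + 0.5000 + 0.3750
  = 1.2988 bits
H(S,T) = -[(9/16)·log₂(9/16) + (1/4)·log₂(1/4) + (1/16)·log₂(1/16) + (1/8)·log₂(1/8)]
  = 0.4669 + 0.5000 + 0.2500 + 0.3750
  = 1.5919 bits

I(S;T) = H(S) + H(T) - H(S,T)
  = 0.6962 + 1.2988 - 1.5919
  = 0.4031 bits

I(S;T) = 0.4031 bits > I(U;V) = 0.0613 bits, so (S, T) has the higher mutual information (stronger dependence).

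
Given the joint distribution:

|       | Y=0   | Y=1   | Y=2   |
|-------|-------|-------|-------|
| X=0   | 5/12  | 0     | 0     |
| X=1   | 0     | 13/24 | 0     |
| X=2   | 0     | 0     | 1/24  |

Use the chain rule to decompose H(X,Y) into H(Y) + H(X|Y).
By the chain rule: H(X,Y) = H(Y) + H(X|Y)

Marginal P(Y) (column sums):
  P(Y=0) = 5/12 + 0 + 0 = 5/12
  P(Y=1) = 0 + 13/24 + 0 = 13/24
  P(Y=2) = 0 + 0 + 1/24 = 1/24
H(Y) = -[(5/12)·log₂(5/12) + (13/24)·log₂(13/24) + (1/24)·log₂(1/24)]
  = 0.5263 + 0.4791 + 0.1910
  = 1.1964 bits
H(X|Y) = -Σ P(X,Y)·log₂ P(X|Y), where P(X|Y) = P(X,Y) / P(Y)
  (cells with P(X,Y) = 0 contribute 0)
  (X=0,Y=0): P(X|Y) = (5/12)/(5/12) = 1;  -(5/12)·log₂(1) = 0.0000
  (X=1,Y=1): P(X|Y) = (13/24)/(13/24) = 1;  -(13/24)·log₂(1) = 0.0000
  (X=2,Y=2): P(X|Y) = (1/24)/(1/24) = 1;  -(1/24)·log₂(1) = 0.0000
H(X|Y) = 0.0000 + 0.0000 + 0.0000
  = 0.0000 bits

H(X,Y) = H(Y) + H(X|Y) = 1.1964 + 0.0000 = 1.1964 bits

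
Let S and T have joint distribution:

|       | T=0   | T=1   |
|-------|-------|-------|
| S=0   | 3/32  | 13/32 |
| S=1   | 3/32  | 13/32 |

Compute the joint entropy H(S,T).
H(S,T) = -Σ P(S,T) log₂ P(S,T), summed over the non-zero cells:
H(S,T) = -[(3/32)·log₂(3/32) + (13/32)·log₂(13/32) + (3/32)·log₂(3/32) + (13/32)·log₂(13/32)]
  = 0.3202 + 0.5279 + 0.3202 + 0.5279
  = 1.6962 bits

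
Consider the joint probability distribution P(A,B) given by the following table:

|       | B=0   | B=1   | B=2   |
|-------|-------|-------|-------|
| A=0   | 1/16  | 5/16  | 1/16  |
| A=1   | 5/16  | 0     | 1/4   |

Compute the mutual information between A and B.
Marginal P(A) (row sums):
  P(A=0) = 1/16 + 5/16 + 1/16 = 7/16
  P(A=1) = 5/16 + 0 + 1/4 = 9/16
Marginal P(B) (column sums):
  P(B=0) = 1/16 + 5/16 = 3/8
  P(B=1) = 5/16 + 0 = 5/16
  P(B=2) = 1/16 + 1/4 = 5/16

H(A) = -[(7/16)·log₂(7/16) + (9/16)·log₂(9/16)]
  = 0.5218 + 0.4669
  = 0.9887 bits
H(B) = -[(3/8)·log₂(3/8) + (5/16)·log₂(5/16) + (5/16)·log₂(5/16)]
  = 0.5306 + 0.5244 + 0.5244
  = 1.5794 bits
H(A,B) = -[(1/16)·log₂(1/16) + (5/16)·log₂(5/16) + (1/16)·log₂(1/16) + (5/16)·log₂(5/16) + (1/4)·log₂(1/4)]
  = 0.2500 + 0.5244 + 0.2500 + 0.5244 + 0.5000
  = 2.0488 bits

I(A;B) = H(A) + H(B) - H(A,B)
  = 0.9887 + 1.5794 - 2.0488
  = 0.5193 bits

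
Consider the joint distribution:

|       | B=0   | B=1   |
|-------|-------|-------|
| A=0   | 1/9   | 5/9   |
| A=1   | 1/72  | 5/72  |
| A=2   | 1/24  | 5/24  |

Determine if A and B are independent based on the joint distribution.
Marginal P(A) (row sums):
  P(A=0) = 1/9 + 5/9 = 2/3
  P(A=1) = 1/72 + 5/72 = 1/12
  P(A=2) = 1/24 + 5/24 = 1/4
Marginal P(B) (column sums):
  P(B=0) = 1/9 + 1/72 + 1/24 = 1/6
  P(B=1) = 5/9 + 5/72 + 5/24 = 5/6

A and B are independent iff P(A=i,B=j) = P(A=i)·P(B=j) for every cell.
  P(A=0)·P(B=0) = 2/3 × 1/6 = 1/9 = P(A=0,B=0) ✓
  P(A=0)·P(B=1) = 2/3 × 5/6 = 5/9 = P(A=0,B=1) ✓
  P(A=1)·P(B=0) = 1/12 × 1/6 = 1/72 = P(A=1,B=0) ✓
  P(A=1)·P(B=1) = 1/12 × 5/6 = 5/72 = P(A=1,B=1) ✓
  P(A=2)·P(B=0) = 1/4 × 1/6 = 1/24 = P(A=2,B=0) ✓
  P(A=2)·P(B=1) = 1/4 × 5/6 = 5/24 = P(A=2,B=1) ✓

Yes, A and B are independent: every cell factors, so I(A;B) = 0 bits.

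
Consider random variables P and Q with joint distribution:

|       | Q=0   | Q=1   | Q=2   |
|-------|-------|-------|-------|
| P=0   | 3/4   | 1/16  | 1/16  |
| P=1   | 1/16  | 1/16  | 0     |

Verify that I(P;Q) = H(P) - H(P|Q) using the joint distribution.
Left side, from I(P;Q) = H(P) + H(Q) - H(P,Q):
Marginal P(P) (row sums):
  P(P=0) = 3/4 + 1/16 + 1/16 = 7/8
  P(P=1) = 1/16 + 1/16 + 0 = 1/8
Marginal P(Q) (column sums):
  P(Q=0) = 3/4 + 1/16 = 13/16
  P(Q=1) = 1/16 + 1/16 = 1/8
  P(Q=2) = 1/16 + 0 = 1/16

H(P) = -[(7/8)·log₂(7/8) + (1/8)·log₂(1/8)]
  = 0.1686 + 0.3750
  = 0.5436 bits
H(Q) = -[(13/16)·log₂(13/16) + (1/8)·log₂(1/8) + (1/16)·log₂(1/16)]
  = 0.2434 + 0.3750 + 0.2500
  = 0.8684 bits
H(P,Q) = -[(3/4)·log₂(3/4) + (1/16)·log₂(1/16) + (1/16)·log₂(1/16) + (1/16)·log₂(1/16) + (1/16)·log₂(1/16)]
  = 0.3113 + 0.2500 + 0.2500 + 0.2500 + 0.2500
  = 1.3113 bits

I(P;Q) = H(P) + H(Q) - H(P,Q)
  = 0.5436 + 0.8684 - 1.3113
  = 0.1007 bits

Right side, with H(P|Q) computed directly from the conditional probabilities:
H(P|Q) = -Σ P(P,Q)·log₂ P(P|Q), where P(P|Q) = P(P,Q) / P(Q)
  (cells with P(P,Q) = 0 contribute 0)
  (P=0,Q=0): P(P|Q) = (3/4)/(13/16) = 12/13;  -(3/4)·log₂(12/13) = 0.0866
  (P=0,Q=1): P(P|Q) = (1/16)/(1/8) = 1/2;  -(1/16)·log₂(1/2) = 0.0625
  (P=0,Q=2): P(P|Q) = (1/16)/(1/16) = 1;  -(1/16)·log₂(1) = 0.0000
  (P=1,Q=0): P(P|Q) = (1/16)/(13/16) = 1/13;  -(1/16)·log₂(1/13) = 0.2313
  (P=1,Q=1): P(P|Q) = (1/16)/(1/8) = 1/2;  -(1/16)·log₂(1/2) = 0.0625
H(P|Q) = 0.0866 + 0.0625 + 0.0000 + 0.2313 + 0.0625
  = 0.4429 bits
H(P) - H(P|Q) = 0.5436 - 0.4429 = 0.1007 bits

Both sides equal 0.1007 bits, so I(P;Q) = H(P) - H(P|Q) ✓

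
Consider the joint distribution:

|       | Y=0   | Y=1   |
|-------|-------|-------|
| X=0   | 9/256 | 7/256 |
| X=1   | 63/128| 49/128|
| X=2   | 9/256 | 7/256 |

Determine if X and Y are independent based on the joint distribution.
Marginal P(X) (row sums):
  P(X=0) = 9/256 + 7/256 = 1/16
  P(X=1) = 63/128 + 49/128 = 7/8
  P(X=2) = 9/256 + 7/256 = 1/16
Marginal P(Y) (column sums):
  P(Y=0) = 9/256 + 63/128 + 9/256 = 9/16
  P(Y=1) = 7/256 + 49/128 + 7/256 = 7/16

X and Y are independent iff P(X=i,Y=j) = P(X=i)·P(Y=j) for every cell.
  P(X=0)·P(Y=0) = 1/16 × 9/16 = 9/256 = P(X=0,Y=0) ✓
  P(X=0)·P(Y=1) = 1/16 × 7/16 = 7/256 = P(X=0,Y=1) ✓
  P(X=1)·P(Y=0) = 7/8 × 9/16 = 63/128 = P(X=1,Y=0) ✓
  P(X=1)·P(Y=1) = 7/8 × 7/16 = 49/128 = P(X=1,Y=1) ✓
  P(X=2)·P(Y=0) = 1/16 × 9/16 = 9/256 = P(X=2,Y=0) ✓
  P(X=2)·P(Y=1) = 1/16 × 7/16 = 7/256 = P(X=2,Y=1) ✓

Yes, X and Y are independent: every cell factors, so I(X;Y) = 0 bits.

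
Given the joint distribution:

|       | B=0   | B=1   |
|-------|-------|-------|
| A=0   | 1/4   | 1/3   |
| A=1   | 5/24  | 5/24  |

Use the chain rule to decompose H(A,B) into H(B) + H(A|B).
By the chain rule: H(A,B) = H(B) + H(A|B)

Marginal P(B) (column sums):
  P(B=0) = 1/4 + 5/24 = 11/24
  P(B=1) = 1/3 + 5/24 = 13/24
H(B) = -[(11/24)·log₂(11/24) + (13/24)·log₂(13/24)]
  = 0.5159 + 0.4791
  = 0.9950 bits
H(A|B) = -Σ P(A,B)·log₂ P(A|B), where P(A|B) = P(A,B) / P(B)
  (A=0,B=0): P(A|B) = (1/4)/(11/24) = 6/11;  -(1/4)·log₂(6/11) = 0.2186
  (A=0,B=1): P(A|B) = (1/3)/(13/24) = 8/13;  -(1/3)·log₂(8/13) = 0.2335
  (A=1,B=0): P(A|B) = (5/24)/(11/24) = 5/11;  -(5/24)·log₂(5/11) = 0.2370
  (A=1,B=1): P(A|B) = (5/24)/(13/24) = 5/13;  -(5/24)·log₂(5/13) = 0.2872
H(A|B) = 0.2186 + 0.2335 + 0.2370 + 0.2872
  = 0.9763 bits

H(A,B) = H(B) + H(A|B) = 0.9950 + 0.9763 = 1.9713 bits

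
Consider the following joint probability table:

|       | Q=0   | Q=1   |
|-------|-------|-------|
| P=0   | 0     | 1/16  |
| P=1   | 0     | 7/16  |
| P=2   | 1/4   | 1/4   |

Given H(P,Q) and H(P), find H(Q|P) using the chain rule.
From the chain rule: H(P,Q) = H(P) + H(Q|P)
Therefore: H(Q|P) = H(P,Q) - H(P)

H(P,Q) = -[(1/16)·log₂(1/16) + (7/16)·log₂(7/16) + (1/4)·log₂(1/4) + (1/4)·log₂(1/4)]
  = 0.2500 + 0.5218 + 0.5000 + 0.5000
  = 1.7718 bits
Marginal P(P) (row sums):
  P(P=0) = 0 + 1/16 = 1/16
  P(P=1) = 0 + 7/16 = 7/16
  P(P=2) = 1/4 + 1/4 = 1/2
H(P) = -[(1/16)·log₂(1/16) + (7/16)·log₂(7/16) + (1/2)·log₂(1/2)]
  = 0.2500 + 0.5218 + 0.5000
  = 1.2718 bits

H(Q|P) = 1.7718 - 1.2718 = 0.5000 bits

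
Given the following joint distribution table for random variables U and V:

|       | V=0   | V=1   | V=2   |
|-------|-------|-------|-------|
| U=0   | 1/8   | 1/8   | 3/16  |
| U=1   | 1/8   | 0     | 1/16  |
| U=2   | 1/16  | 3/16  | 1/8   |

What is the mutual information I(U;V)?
Marginal P(U) (row sums):
  P(U=0) = 1/8 + 1/8 + 3/16 = 7/16
  P(U=1) = 1/8 + 0 + 1/16 = 3/16
  P(U=2) = 1/16 + 3/16 + 1/8 = 3/8
Marginal P(V) (column sums):
  P(V=0) = 1/8 + 1/8 + 1/16 = 5/16
  P(V=1) = 1/8 + 0 + 3/16 = 5/16
  P(V=2) = 3/16 + 1/16 + 1/8 = 3/8

H(U) = -[(7/16)·log₂(7/16) + (3/16)·log₂(3/16) + (3/8)·log₂(3/8)]
  = 0.5218 + 0.4528 + 0.5306
  = 1.5052 bits
H(V) = -[(5/16)·log₂(5/16) + (5/16)·log₂(5/16) + (3/8)·log₂(3/8)]
  = 0.5244 + 0.5244 + 0.5306
  = 1.5794 bits
H(U,V) = -[(1/8)·log₂(1/8) + (1/8)·log₂(1/8) + (3/16)·log₂(3/16) + (1/8)·log₂(1/8) + (1/16)·log₂(1/16) + (1/16)·log₂(1/16) + (3/16)·log₂(3/16) + (1/8)·log₂(1/8)]
  = 0.3750 + 0.3750 + 0.4528 + 0.3750 + 0.2500 + 0.2500 + 0.4528 + 0.3750
  = 2.9056 bits

I(U;V) = H(U) + H(V) - H(U,V)
  = 1.5052 + 1.5794 - 2.9056
  = 0.1790 bits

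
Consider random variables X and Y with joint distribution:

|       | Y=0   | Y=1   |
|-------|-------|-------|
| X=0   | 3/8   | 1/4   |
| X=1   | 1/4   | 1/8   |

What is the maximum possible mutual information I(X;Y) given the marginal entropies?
The upper bound on mutual information is I(X;Y) ≤ min(H(X), H(Y)).

Marginal P(X) (row sums):
  P(X=0) = 3/8 + 1/4 = 5/8
  P(X=1) = 1/4 + 1/8 = 3/8
Marginal P(Y) (column sums):
  P(Y=0) = 3/8 + 1/4 = 5/8
  P(Y=1) = 1/4 + 1/8 = 3/8

H(X) = -[(5/8)·log₂(5/8) + (3/8)·log₂(3/8)]
  = 0.4238 + 0.5306
  = 0.9544 bits
H(Y) = -[(5/8)·log₂(5/8) + (3/8)·log₂(3/8)]
  = 0.4238 + 0.5306
  = 0.9544 bits

Maximum possible I(X;Y) = min(0.9544, 0.9544) = 0.9544 bits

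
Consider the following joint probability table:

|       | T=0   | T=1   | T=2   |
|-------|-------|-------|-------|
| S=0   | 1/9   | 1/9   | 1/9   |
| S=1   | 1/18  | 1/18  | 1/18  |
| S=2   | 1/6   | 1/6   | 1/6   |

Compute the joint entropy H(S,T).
H(S,T) = -Σ P(S,T) log₂ P(S,T), summed over the non-zero cells:
H(S,T) = -[(1/9)·log₂(1/9) + (1/9)·log₂(1/9) + (1/9)·log₂(1/9) + (1/18)·log₂(1/18) + (1/18)·log₂(1/18) + (1/18)·log₂(1/18) + (1/6)·log₂(1/6) + (1/6)·log₂(1/6) + (1/6)·log₂(1/6)]
  = 0.3522 + 0.3522 + 0.3522 + 0.2317 + 0.2317 + 0.2317 + 0.4308 + 0.4308 + 0.4308
  = 3.0441 bits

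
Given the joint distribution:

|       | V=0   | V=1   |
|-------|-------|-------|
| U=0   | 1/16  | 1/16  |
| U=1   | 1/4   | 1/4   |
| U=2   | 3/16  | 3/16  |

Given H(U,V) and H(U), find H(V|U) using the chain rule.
From the chain rule: H(U,V) = H(U) + H(V|U)
Therefore: H(V|U) = H(U,V) - H(U)

H(U,V) = -[(1/16)·log₂(1/16) + (1/16)·log₂(1/16) + (1/4)·log₂(1/4) + (1/4)·log₂(1/4) + (3/16)·log₂(3/16) + (3/16)·log₂(3/16)]
  = 0.2500 + 0.2500 + 0.5000 + 0.5000 + 0.4528 + 0.4528
  = 2.4056 bits
Marginal P(U) (row sums):
  P(U=0) = 1/16 + 1/16 = 1/8
  P(U=1) = 1/4 + 1/4 = 1/2
  P(U=2) = 3/16 + 3/16 = 3/8
H(U) = -[(1/8)·log₂(1/8) + (1/2)·log₂(1/2) + (3/8)·log₂(3/8)]
  = 0.3750 + 0.5000 + 0.5306
  = 1.4056 bits

H(V|U) = 2.4056 - 1.4056 = 1.0000 bits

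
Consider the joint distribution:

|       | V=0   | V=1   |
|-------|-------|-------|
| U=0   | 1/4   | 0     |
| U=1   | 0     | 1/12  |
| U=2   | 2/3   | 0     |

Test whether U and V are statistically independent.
Marginal P(U) (row sums):
  P(U=0) = 1/4 + 0 = 1/4
  P(U=1) = 0 + 1/12 = 1/12
  P(U=2) = 2/3 + 0 = 2/3
Marginal P(V) (column sums):
  P(V=0) = 1/4 + 0 + 2/3 = 11/12
  P(V=1) = 0 + 1/12 + 0 = 1/12

U and V are independent iff P(U=i,V=j) = P(U=i)·P(V=j) for every cell.
  P(U=0)·P(V=0) = 1/4 × 11/12 = 11/48, but P(U=0,V=0) = 1/4 ✗

No, U and V are not independent. Quantitatively, I(U;V) > 0:

H(U) = -[(1/4)·log₂(1/4) + (1/12)·log₂(1/12) + (2/3)·log₂(2/3)]
  = 0.5000 + 0.2987 + 0.3900
  = 1.1887 bits
H(V) = -[(11/12)·log₂(11/12) + (1/12)·log₂(1/12)]
  = 0.1151 + 0.2987
  = 0.4138 bits
H(U,V) = -[(1/4)·log₂(1/4) + (1/12)·log₂(1/12) + (2/3)·log₂(2/3)]
  = 0.5000 + 0.2987 + 0.3900
  = 1.1887 bits
I(U;V) = H(U) + H(V) - H(U,V) = 1.1887 + 0.4138 - 1.1887 = 0.4138 bits > 0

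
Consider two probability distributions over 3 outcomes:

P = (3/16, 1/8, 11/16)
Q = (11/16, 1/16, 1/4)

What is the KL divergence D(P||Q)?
D(P||Q) = Σ P(i) log₂(P(i)/Q(i))
  i=0: (3/16) × log₂((3/16)/(11/16)) = (3/16) × log₂(3/11) = -0.3515
  i=1: (1/8) × log₂((1/8)/(1/16)) = (1/8) × log₂(2) = 0.1250
  i=2: (11/16) × log₂((11/16)/(1/4)) = (11/16) × log₂(11/4) = 1.0034
D(P||Q) = -0.3515 + 0.1250 + 1.0034
  = 0.7769 bits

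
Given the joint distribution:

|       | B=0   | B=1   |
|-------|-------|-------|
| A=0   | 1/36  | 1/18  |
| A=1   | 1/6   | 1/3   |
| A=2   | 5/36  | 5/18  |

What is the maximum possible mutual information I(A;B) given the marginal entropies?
The upper bound on mutual information is I(A;B) ≤ min(H(A), H(B)).

Marginal P(A) (row sums):
  P(A=0) = 1/36 + 1/18 = 1/12
  P(A=1) = 1/6 + 1/3 = 1/2
  P(A=2) = 5/36 + 5/18 = 5/12
Marginal P(B) (column sums):
  P(B=0) = 1/36 + 1/6 + 5/36 = 1/3
  P(B=1) = 1/18 + 1/3 + 5/18 = 2/3

H(A) = -[(1/12)·log₂(1/12) + (1/2)·log₂(1/2) + (5/12)·log₂(5/12)]
  = 0.2987 + 0.5000 + 0.5263
  = 1.3250 bits
H(B) = -[(1/3)·log₂(1/3) + (2/3)·log₂(2/3)]
  = 0.5283 + 0.3900
  = 0.9183 bits

Maximum possible I(A;B) = min(1.3250, 0.9183) = 0.9183 bits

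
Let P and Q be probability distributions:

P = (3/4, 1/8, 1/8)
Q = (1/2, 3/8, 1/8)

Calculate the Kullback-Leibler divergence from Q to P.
D(P||Q) = Σ P(i) log₂(P(i)/Q(i))
  i=0: (3/4) × log₂((3/4)/(1/2)) = (3/4) × log₂(3/2) = 0.4387
  i=1: (1/8) × log₂((1/8)/(3/8)) = (1/8) × log₂(1/3) = -0.1981
  i=2: (1/8) × log₂((1/8)/(1/8)) = (1/8) × log₂(1) = 0.0000
D(P||Q) = 0.4387 - 0.1981 + 0.0000
  = 0.2406 bits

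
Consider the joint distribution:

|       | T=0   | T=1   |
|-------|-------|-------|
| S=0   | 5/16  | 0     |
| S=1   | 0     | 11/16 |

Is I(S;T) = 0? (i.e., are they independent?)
Marginal P(S) (row sums):
  P(S=0) = 5/16 + 0 = 5/16
  P(S=1) = 0 + 11/16 = 11/16
Marginal P(T) (column sums):
  P(T=0) = 5/16 + 0 = 5/16
  P(T=1) = 0 + 11/16 = 11/16

S and T are independent iff P(S=i,T=j) = P(S=i)·P(T=j) for every cell.
  P(S=0)·P(T=0) = 5/16 × 5/16 = 25/256, but P(S=0,T=0) = 5/16 ✗

No, S and T are not independent. Quantitatively, I(S;T) > 0:

H(S) = -[(5/16)·log₂(5/16) + (11/16)·log₂(11/16)]
  = 0.5244 + 0.3716
  = 0.8960 bits
H(T) = -[(5/16)·log₂(5/16) + (11/16)·log₂(11/16)]
  = 0.5244 + 0.3716
  = 0.8960 bits
H(S,T) = -[(5/16)·log₂(5/16) + (11/16)·log₂(11/16)]
  = 0.5244 + 0.3716
  = 0.8960 bits
I(S;T) = H(S) + H(T) - H(S,T) = 0.8960 + 0.8960 - 0.8960 = 0.8960 bits > 0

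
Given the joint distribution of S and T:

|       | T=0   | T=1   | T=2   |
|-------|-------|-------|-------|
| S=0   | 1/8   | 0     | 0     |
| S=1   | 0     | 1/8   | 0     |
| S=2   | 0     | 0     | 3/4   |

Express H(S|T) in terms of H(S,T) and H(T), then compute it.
H(S|T) = H(S,T) - H(T)

Marginal P(T) (column sums):
  P(T=0) = 1/8 + 0 + 0 = 1/8
  P(T=1) = 0 + 1/8 + 0 = 1/8
  P(T=2) = 0 + 0 + 3/4 = 3/4

H(S,T) = -[(1/8)·log₂(1/8) + (1/8)·log₂(1/8) + (3/4)·log₂(3/4)]
  = 0.3750 + 0.3750 + 0.3113
  = 1.0613 bits
H(T) = -[(1/8)·log₂(1/8) + (1/8)·log₂(1/8) + (3/4)·log₂(3/4)]
  = 0.3750 + 0.3750 + 0.3113
  = 1.0613 bits

H(S|T) = 1.0613 - 1.0613 = 0.0000 bits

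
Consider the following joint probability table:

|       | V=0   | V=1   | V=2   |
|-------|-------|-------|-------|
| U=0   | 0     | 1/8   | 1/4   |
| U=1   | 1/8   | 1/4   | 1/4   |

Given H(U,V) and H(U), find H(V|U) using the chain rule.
From the chain rule: H(U,V) = H(U) + H(V|U)
Therefore: H(V|U) = H(U,V) - H(U)

H(U,V) = -[(1/8)·log₂(1/8) + (1/4)·log₂(1/4) + (1/8)·log₂(1/8) + (1/4)·log₂(1/4) + (1/4)·log₂(1/4)]
  = 0.3750 + 0.5000 + 0.3750 + 0.5000 + 0.5000
  = 2.2500 bits
Marginal P(U) (row sums):
  P(U=0) = 0 + 1/8 + 1/4 = 3/8
  P(U=1) = 1/8 + 1/4 + 1/4 = 5/8
H(U) = -[(3/8)·log₂(3/8) + (5/8)·log₂(5/8)]
  = 0.5306 + 0.4238
  = 0.9544 bits

H(V|U) = 2.2500 - 0.9544 = 1.2956 bits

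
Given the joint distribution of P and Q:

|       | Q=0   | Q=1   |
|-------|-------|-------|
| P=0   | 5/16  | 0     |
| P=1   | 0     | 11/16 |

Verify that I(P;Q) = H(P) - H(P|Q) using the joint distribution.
Left side, from I(P;Q) = H(P) + H(Q) - H(P,Q):
Marginal P(P) (row sums):
  P(P=0) = 5/16 + 0 = 5/16
  P(P=1) = 0 + 11/16 = 11/16
Marginal P(Q) (column sums):
  P(Q=0) = 5/16 + 0 = 5/16
  P(Q=1) = 0 + 11/16 = 11/16

H(P) = -[(5/16)·log₂(5/16) + (11/16)·log₂(11/16)]
  = 0.5244 + 0.3716
  = 0.8960 bits
H(Q) = -[(5/16)·log₂(5/16) + (11/16)·log₂(11/16)]
  = 0.5244 + 0.3716
  = 0.8960 bits
H(P,Q) = -[(5/16)·log₂(5/16) + (11/16)·log₂(11/16)]
  = 0.5244 + 0.3716
  = 0.8960 bits

I(P;Q) = H(P) + H(Q) - H(P,Q)
  = 0.8960 + 0.8960 - 0.8960
  = 0.8960 bits

Right side, with H(P|Q) computed directly from the conditional probabilities:
H(P|Q) = -Σ P(P,Q)·log₂ P(P|Q), where P(P|Q) = P(P,Q) / P(Q)
  (cells with P(P,Q) = 0 contribute 0)
  (P=0,Q=0): P(P|Q) = (5/16)/(5/16) = 1;  -(5/16)·log₂(1) = 0.0000
  (P=1,Q=1): P(P|Q) = (11/16)/(11/16) = 1;  -(11/16)·log₂(1) = 0.0000
H(P|Q) = 0.0000 + 0.0000
  = 0.0000 bits
H(P) - H(P|Q) = 0.8960 - 0.0000 = 0.8960 bits

Both sides equal 0.8960 bits, so I(P;Q) = H(P) - H(P|Q) ✓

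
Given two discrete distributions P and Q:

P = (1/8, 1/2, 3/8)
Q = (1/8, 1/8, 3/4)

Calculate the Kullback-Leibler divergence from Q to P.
D(P||Q) = Σ P(i) log₂(P(i)/Q(i))
  i=0: (1/8) × log₂((1/8)/(1/8)) = (1/8) × log₂(1) = 0.0000
  i=1: (1/2) × log₂((1/2)/(1/8)) = (1/2) × log₂(4) = 1.0000
  i=2: (3/8) × log₂((3/8)/(3/4)) = (3/8) × log₂(1/2) = -0.3750
D(P||Q) = 0.0000 + 1.0000 - 0.3750
  = 0.6250 bits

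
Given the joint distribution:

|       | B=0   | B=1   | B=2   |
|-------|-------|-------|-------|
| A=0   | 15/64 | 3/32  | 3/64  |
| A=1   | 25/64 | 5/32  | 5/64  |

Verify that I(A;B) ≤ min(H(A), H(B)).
Marginal P(A) (row sums):
  P(A=0) = 15/64 + 3/32 + 3/64 = 3/8
  P(A=1) = 25/64 + 5/32 + 5/64 = 5/8
Marginal P(B) (column sums):
  P(B=0) = 15/64 + 25/64 = 5/8
  P(B=1) = 3/32 + 5/32 = 1/4
  P(B=2) = 3/64 + 5/64 = 1/8

H(A) = -[(3/8)·log₂(3/8) + (5/8)·log₂(5/8)]
  = 0.5306 + 0.4238
  = 0.9544 bits
H(B) = -[(5/8)·log₂(5/8) + (1/4)·log₂(1/4) + (1/8)·log₂(1/8)]
  = 0.4238 + 0.5000 + 0.3750
  = 1.2988 bits
H(A,B) = -[(15/64)·log₂(15/64) + (3/32)·log₂(3/32) + (3/64)·log₂(3/64) + (25/64)·log₂(25/64) + (5/32)·log₂(5/32) + (5/64)·log₂(5/64)]
  = 0.4906 + 0.3202 + 0.2070 + 0.5297 + 0.4184 + 0.2873
  = 2.2532 bits

I(A;B) = H(A) + H(B) - H(A,B)
  = 0.9544 + 1.2988 - 2.2532
  = 0.0000 bits

min(H(A), H(B)) = min(0.9544, 1.2988) = 0.9544 bits
Since 0.0000 ≤ 0.9544, the bound is satisfied ✓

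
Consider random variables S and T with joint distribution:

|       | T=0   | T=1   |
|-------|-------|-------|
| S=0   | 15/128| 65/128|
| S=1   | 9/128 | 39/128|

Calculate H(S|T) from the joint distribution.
Marginal P(T) (column sums):
  P(T=0) = 15/128 + 9/128 = 3/16
  P(T=1) = 65/128 + 39/128 = 13/16

H(S|T) = -Σ P(S,T)·log₂ P(S|T), where P(S|T) = P(S,T) / P(T)
  (S=0,T=0): P(S|T) = (15/128)/(3/16) = 5/8;  -(15/128)·log₂(5/8) = 0.0795
  (S=0,T=1): P(S|T) = (65/128)/(13/16) = 5/8;  -(65/128)·log₂(5/8) = 0.3443
  (S=1,T=0): P(S|T) = (9/128)/(3/16) = 3/8;  -(9/128)·log₂(3/8) = 0.0995
  (S=1,T=1): P(S|T) = (39/128)/(13/16) = 3/8;  -(39/128)·log₂(3/8) = 0.4311
H(S|T) = 0.0795 + 0.3443 + 0.0995 + 0.4311
  = 0.9544 bits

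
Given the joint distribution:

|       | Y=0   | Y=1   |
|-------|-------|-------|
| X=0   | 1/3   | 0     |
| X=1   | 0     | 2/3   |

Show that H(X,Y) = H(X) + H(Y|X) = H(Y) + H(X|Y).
Marginal P(X) (row sums):
  P(X=0) = 1/3 + 0 = 1/3
  P(X=1) = 0 + 2/3 = 2/3
Marginal P(Y) (column sums):
  P(Y=0) = 1/3 + 0 = 1/3
  P(Y=1) = 0 + 2/3 = 2/3

Decomposition 1: H(X) + H(Y|X)
H(X) = -[(1/3)·log₂(1/3) + (2/3)·log₂(2/3)]
  = 0.5283 + 0.3900
  = 0.9183 bits
H(Y|X) = -Σ P(X,Y)·log₂ P(Y|X), where P(Y|X) = P(X,Y) / P(X)
  (cells with P(X,Y) = 0 contribute 0)
  (X=0,Y=0): P(Y|X) = (1/3)/(1/3) = 1;  -(1/3)·log₂(1) = 0.0000
  (X=1,Y=1): P(Y|X) = (2/3)/(2/3) = 1;  -(2/3)·log₂(1) = 0.0000
H(Y|X) = 0.0000 + 0.0000
  = 0.0000 bits
H(X) + H(Y|X) = 0.9183 + 0.0000 = 0.9183 bits

Decomposition 2: H(Y) + H(X|Y)
H(Y) = -[(1/3)·log₂(1/3) + (2/3)·log₂(2/3)]
  = 0.5283 + 0.3900
  = 0.9183 bits
H(X|Y) = -Σ P(X,Y)·log₂ P(X|Y), where P(X|Y) = P(X,Y) / P(Y)
  (cells with P(X,Y) = 0 contribute 0)
  (X=0,Y=0): P(X|Y) = (1/3)/(1/3) = 1;  -(1/3)·log₂(1) = 0.0000
  (X=1,Y=1): P(X|Y) = (2/3)/(2/3) = 1;  -(2/3)·log₂(1) = 0.0000
H(X|Y) = 0.0000 + 0.0000
  = 0.0000 bits
H(Y) + H(X|Y) = 0.9183 + 0.0000 = 0.9183 bits

Direct computation of the joint entropy:
H(X,Y) = -[(1/3)·log₂(1/3) + (2/3)·log₂(2/3)]
  = 0.5283 + 0.3900
  = 0.9183 bits

All three agree: H(X,Y) = 0.9183 bits ✓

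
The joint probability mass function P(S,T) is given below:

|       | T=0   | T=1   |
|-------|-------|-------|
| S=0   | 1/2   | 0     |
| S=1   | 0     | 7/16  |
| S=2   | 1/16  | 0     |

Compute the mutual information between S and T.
Marginal P(S) (row sums):
  P(S=0) = 1/2 + 0 = 1/2
  P(S=1) = 0 + 7/16 = 7/16
  P(S=2) = 1/16 + 0 = 1/16
Marginal P(T) (column sums):
  P(T=0) = 1/2 + 0 + 1/16 = 9/16
  P(T=1) = 0 + 7/16 + 0 = 7/16

H(S) = -[(1/2)·log₂(1/2) + (7/16)·log₂(7/16) + (1/16)·log₂(1/16)]
  = 0.5000 + 0.5218 + 0.2500
  = 1.2718 bits
H(T) = -[(9/16)·log₂(9/16) + (7/16)·log₂(7/16)]
  = 0.4669 + 0.5218
  = 0.9887 bits
H(S,T) = -[(1/2)·log₂(1/2) + (7/16)·log₂(7/16) + (1/16)·log₂(1/16)]
  = 0.5000 + 0.5218 + 0.2500
  = 1.2718 bits

I(S;T) = H(S) + H(T) - H(S,T)
  = 1.2718 + 0.9887 - 1.2718
  = 0.9887 bits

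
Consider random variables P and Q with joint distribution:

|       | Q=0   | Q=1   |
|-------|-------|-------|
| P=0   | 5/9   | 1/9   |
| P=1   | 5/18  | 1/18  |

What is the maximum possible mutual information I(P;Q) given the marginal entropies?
The upper bound on mutual information is I(P;Q) ≤ min(H(P), H(Q)).

Marginal P(P) (row sums):
  P(P=0) = 5/9 + 1/9 = 2/3
  P(P=1) = 5/18 + 1/18 = 1/3
Marginal P(Q) (column sums):
  P(Q=0) = 5/9 + 5/18 = 5/6
  P(Q=1) = 1/9 + 1/18 = 1/6

H(P) = -[(2/3)·log₂(2/3) + (1/3)·log₂(1/3)]
  = 0.3900 + 0.5283
  = 0.9183 bits
H(Q) = -[(5/6)·log₂(5/6) + (1/6)·log₂(1/6)]
  = 0.2192 + 0.4308
  = 0.6500 bits

Maximum possible I(P;Q) = min(0.9183, 0.6500) = 0.6500 bits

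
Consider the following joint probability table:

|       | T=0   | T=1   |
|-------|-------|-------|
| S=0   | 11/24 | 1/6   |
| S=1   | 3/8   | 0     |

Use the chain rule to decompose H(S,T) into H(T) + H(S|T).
By the chain rule: H(S,T) = H(T) + H(S|T)

Marginal P(T) (column sums):
  P(T=0) = 11/24 + 3/8 = 5/6
  P(T=1) = 1/6 + 0 = 1/6
H(T) = -[(5/6)·log₂(5/6) + (1/6)·log₂(1/6)]
  = 0.2192 + 0.4308
  = 0.6500 bits
H(S|T) = -Σ P(S,T)·log₂ P(S|T), where P(S|T) = P(S,T) / P(T)
  (cells with P(S,T) = 0 contribute 0)
  (S=0,T=0): P(S|T) = (11/24)/(5/6) = 11/20;  -(11/24)·log₂(11/20) = 0.3953
  (S=0,T=1): P(S|T) = (1/6)/(1/6) = 1;  -(1/6)·log₂(1) = 0.0000
  (S=1,T=0): P(S|T) = (3/8)/(5/6) = 9/20;  -(3/8)·log₂(9/20) = 0.4320
H(S|T) = 0.3953 + 0.0000 + 0.4320
  = 0.8273 bits

H(S,T) = H(T) + H(S|T) = 0.6500 + 0.8273 = 1.4773 bits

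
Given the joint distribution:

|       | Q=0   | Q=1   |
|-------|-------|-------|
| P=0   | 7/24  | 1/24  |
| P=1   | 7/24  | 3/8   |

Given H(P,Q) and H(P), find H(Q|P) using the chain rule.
From the chain rule: H(P,Q) = H(P) + H(Q|P)
Therefore: H(Q|P) = H(P,Q) - H(P)

H(P,Q) = -[(7/24)·log₂(7/24) + (1/24)·log₂(1/24) + (7/24)·log₂(7/24) + (3/8)·log₂(3/8)]
  = 0.5185 + 0.1910 + 0.5185 + 0.5306
  = 1.7586 bits
Marginal P(P) (row sums):
  P(P=0) = 7/24 + 1/24 = 1/3
  P(P=1) = 7/24 + 3/8 = 2/3
H(P) = -[(1/3)·log₂(1/3) + (2/3)·log₂(2/3)]
  = 0.5283 + 0.3900
  = 0.9183 bits

H(Q|P) = 1.7586 - 0.9183 = 0.8403 bits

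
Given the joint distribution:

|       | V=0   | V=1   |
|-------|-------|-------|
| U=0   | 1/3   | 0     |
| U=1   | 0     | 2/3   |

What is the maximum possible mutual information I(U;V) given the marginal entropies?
The upper bound on mutual information is I(U;V) ≤ min(H(U), H(V)).

Marginal P(U) (row sums):
  P(U=0) = 1/3 + 0 = 1/3
  P(U=1) = 0 + 2/3 = 2/3
Marginal P(V) (column sums):
  P(V=0) = 1/3 + 0 = 1/3
  P(V=1) = 0 + 2/3 = 2/3

H(U) = -[(1/3)·log₂(1/3) + (2/3)·log₂(2/3)]
  = 0.5283 + 0.3900
  = 0.9183 bits
H(V) = -[(1/3)·log₂(1/3) + (2/3)·log₂(2/3)]
  = 0.5283 + 0.3900
  = 0.9183 bits

Maximum possible I(U;V) = min(0.9183, 0.9183) = 0.9183 bits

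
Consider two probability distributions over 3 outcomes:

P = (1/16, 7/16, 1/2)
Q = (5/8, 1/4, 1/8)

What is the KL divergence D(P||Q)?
D(P||Q) = Σ P(i) log₂(P(i)/Q(i))
  i=0: (1/16) × log₂((1/16)/(5/8)) = (1/16) × log₂(1/10) = -0.2076
  i=1: (7/16) × log₂((7/16)/(1/4)) = (7/16) × log₂(7/4) = 0.3532
  i=2: (1/2) × log₂((1/2)/(1/8)) = (1/2) × log₂(4) = 1.0000
D(P||Q) = -0.2076 + 0.3532 + 1.0000
  = 1.1456 bits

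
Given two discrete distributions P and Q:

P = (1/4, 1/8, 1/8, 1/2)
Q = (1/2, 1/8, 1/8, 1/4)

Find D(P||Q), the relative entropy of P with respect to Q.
D(P||Q) = Σ P(i) log₂(P(i)/Q(i))
  i=0: (1/4) × log₂((1/4)/(1/2)) = (1/4) × log₂(1/2) = -0.2500
  i=1: (1/8) × log₂((1/8)/(1/8)) = (1/8) × log₂(1) = 0.0000
  i=2: (1/8) × log₂((1/8)/(1/8)) = (1/8) × log₂(1) = 0.0000
  i=3: (1/2) × log₂((1/2)/(1/4)) = (1/2) × log₂(2) = 0.5000
D(P||Q) = -0.2500 + 0.0000 + 0.0000 + 0.5000
  = 0.2500 bits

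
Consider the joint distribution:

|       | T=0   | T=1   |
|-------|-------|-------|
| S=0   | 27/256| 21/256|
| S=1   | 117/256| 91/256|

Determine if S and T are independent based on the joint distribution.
Marginal P(S) (row sums):
  P(S=0) = 27/256 + 21/256 = 3/16
  P(S=1) = 117/256 + 91/256 = 13/16
Marginal P(T) (column sums):
  P(T=0) = 27/256 + 117/256 = 9/16
  P(T=1) = 21/256 + 91/256 = 7/16

S and T are independent iff P(S=i,T=j) = P(S=i)·P(T=j) for every cell.
  P(S=0)·P(T=0) = 3/16 × 9/16 = 27/256 = P(S=0,T=0) ✓
  P(S=0)·P(T=1) = 3/16 × 7/16 = 21/256 = P(S=0,T=1) ✓
  P(S=1)·P(T=0) = 13/16 × 9/16 = 117/256 = P(S=1,T=0) ✓
  P(S=1)·P(T=1) = 13/16 × 7/16 = 91/256 = P(S=1,T=1) ✓

Yes, S and T are independent: every cell factors, so I(S;T) = 0 bits.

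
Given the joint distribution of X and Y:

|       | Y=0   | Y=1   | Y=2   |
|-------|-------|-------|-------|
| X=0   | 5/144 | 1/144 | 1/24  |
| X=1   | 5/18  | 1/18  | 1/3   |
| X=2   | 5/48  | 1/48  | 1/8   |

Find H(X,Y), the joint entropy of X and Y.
H(X,Y) = -Σ P(X,Y) log₂ P(X,Y), summed over the non-zero cells:
H(X,Y) = -[(5/144)·log₂(5/144) + (1/144)·log₂(1/144) + (1/24)·log₂(1/24) + (5/18)·log₂(5/18) + (1/18)·log₂(1/18) + (1/3)·log₂(1/3) + (5/48)·log₂(5/48) + (1/48)·log₂(1/48) + (1/8)·log₂(1/8)]
  = 0.1683 + 0.0498 + 0.1910 + 0.5133 + 0.2317 + 0.5283 + 0.3399 + 0.1164 + 0.3750
  = 2.5137 bits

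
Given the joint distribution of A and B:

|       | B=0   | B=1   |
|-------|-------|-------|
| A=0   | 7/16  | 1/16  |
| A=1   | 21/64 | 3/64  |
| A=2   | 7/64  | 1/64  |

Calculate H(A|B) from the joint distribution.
Marginal P(B) (column sums):
  P(B=0) = 7/16 + 21/64 + 7/64 = 7/8
  P(B=1) = 1/16 + 3/64 + 1/64 = 1/8

H(A|B) = -Σ P(A,B)·log₂ P(A|B), where P(A|B) = P(A,B) / P(B)
  (A=0,B=0): P(A|B) = (7/16)/(7/8) = 1/2;  -(7/16)·log₂(1/2) = 0.4375
  (A=0,B=1): P(A|B) = (1/16)/(1/8) = 1/2;  -(1/16)·log₂(1/2) = 0.0625
  (A=1,B=0): P(A|B) = (21/64)/(7/8) = 3/8;  -(21/64)·log₂(3/8) = 0.4643
  (A=1,B=1): P(A|B) = (3/64)/(1/8) = 3/8;  -(3/64)·log₂(3/8) = 0.0663
  (A=2,B=0): P(A|B) = (7/64)/(7/8) = 1/8;  -(7/64)·log₂(1/8) = 0.3281
  (A=2,B=1): P(A|B) = (1/64)/(1/8) = 1/8;  -(1/64)·log₂(1/8) = 0.0469
H(A|B) = 0.4375 + 0.0625 + 0.4643 + 0.0663 + 0.3281 + 0.0469
  = 1.4056 bits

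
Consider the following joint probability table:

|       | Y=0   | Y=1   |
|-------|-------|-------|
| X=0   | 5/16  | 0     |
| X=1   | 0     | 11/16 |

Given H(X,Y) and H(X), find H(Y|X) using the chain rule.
From the chain rule: H(X,Y) = H(X) + H(Y|X)
Therefore: H(Y|X) = H(X,Y) - H(X)

H(X,Y) = -[(5/16)·log₂(5/16) + (11/16)·log₂(11/16)]
  = 0.5244 + 0.3716
  = 0.8960 bits
Marginal P(X) (row sums):
  P(X=0) = 5/16 + 0 = 5/16
  P(X=1) = 0 + 11/16 = 11/16
H(X) = -[(5/16)·log₂(5/16) + (11/16)·log₂(11/16)]
  = 0.5244 + 0.3716
  = 0.8960 bits

H(Y|X) = 0.8960 - 0.8960 = 0.0000 bits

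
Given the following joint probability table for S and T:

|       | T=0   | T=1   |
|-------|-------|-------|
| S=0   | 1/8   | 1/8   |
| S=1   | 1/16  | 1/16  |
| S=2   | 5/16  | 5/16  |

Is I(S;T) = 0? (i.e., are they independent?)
Marginal P(S) (row sums):
  P(S=0) = 1/8 + 1/8 = 1/4
  P(S=1) = 1/16 + 1/16 = 1/8
  P(S=2) = 5/16 + 5/16 = 5/8
Marginal P(T) (column sums):
  P(T=0) = 1/8 + 1/16 + 5/16 = 1/2
  P(T=1) = 1/8 + 1/16 + 5/16 = 1/2

S and T are independent iff P(S=i,T=j) = P(S=i)·P(T=j) for every cell.
  P(S=0)·P(T=0) = 1/4 × 1/2 = 1/8 = P(S=0,T=0) ✓
  P(S=0)·P(T=1) = 1/4 × 1/2 = 1/8 = P(S=0,T=1) ✓
  P(S=1)·P(T=0) = 1/8 × 1/2 = 1/16 = P(S=1,T=0) ✓
  P(S=1)·P(T=1) = 1/8 × 1/2 = 1/16 = P(S=1,T=1) ✓
  P(S=2)·P(T=0) = 5/8 × 1/2 = 5/16 = P(S=2,T=0) ✓
  P(S=2)·P(T=1) = 5/8 × 1/2 = 5/16 = P(S=2,T=1) ✓

Yes, S and T are independent: every cell factors, so I(S;T) = 0 bits.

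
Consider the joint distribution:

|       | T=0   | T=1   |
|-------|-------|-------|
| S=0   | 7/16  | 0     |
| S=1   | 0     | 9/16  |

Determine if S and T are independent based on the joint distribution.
Marginal P(S) (row sums):
  P(S=0) = 7/16 + 0 = 7/16
  P(S=1) = 0 + 9/16 = 9/16
Marginal P(T) (column sums):
  P(T=0) = 7/16 + 0 = 7/16
  P(T=1) = 0 + 9/16 = 9/16

S and T are independent iff P(S=i,T=j) = P(S=i)·P(T=j) for every cell.
  P(S=0)·P(T=0) = 7/16 × 7/16 = 49/256, but P(S=0,T=0) = 7/16 ✗

No, S and T are not independent. Quantitatively, I(S;T) > 0:

H(S) = -[(7/16)·log₂(7/16) + (9/16)·log₂(9/16)]
  = 0.5218 + 0.4669
  = 0.9887 bits
H(T) = -[(7/16)·log₂(7/16) + (9/16)·log₂(9/16)]
  = 0.5218 + 0.4669
  = 0.9887 bits
H(S,T) = -[(7/16)·log₂(7/16) + (9/16)·log₂(9/16)]
  = 0.5218 + 0.4669
  = 0.9887 bits
I(S;T) = H(S) + H(T) - H(S,T) = 0.9887 + 0.9887 - 0.9887 = 0.9887 bits > 0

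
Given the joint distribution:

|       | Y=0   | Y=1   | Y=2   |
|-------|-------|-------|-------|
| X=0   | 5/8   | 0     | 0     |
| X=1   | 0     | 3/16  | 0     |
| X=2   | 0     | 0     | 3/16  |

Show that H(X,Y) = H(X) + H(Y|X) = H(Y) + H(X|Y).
Marginal P(X) (row sums):
  P(X=0) = 5/8 + 0 + 0 = 5/8
  P(X=1) = 0 + 3/16 + 0 = 3/16
  P(X=2) = 0 + 0 + 3/16 = 3/16
Marginal P(Y) (column sums):
  P(Y=0) = 5/8 + 0 + 0 = 5/8
  P(Y=1) = 0 + 3/16 + 0 = 3/16
  P(Y=2) = 0 + 0 + 3/16 = 3/16

Decomposition 1: H(X) + H(Y|X)
H(X) = -[(5/8)·log₂(5/8) + (3/16)·log₂(3/16) + (3/16)·log₂(3/16)]
  = 0.4238 + 0.4528 + 0.4528
  = 1.3294 bits
H(Y|X) = -Σ P(X,Y)·log₂ P(Y|X), where P(Y|X) = P(X,Y) / P(X)
  (cells with P(X,Y) = 0 contribute 0)
  (X=0,Y=0): P(Y|X) = (5/8)/(5/8) = 1;  -(5/8)·log₂(1) = 0.0000
  (X=1,Y=1): P(Y|X) = (3/16)/(3/16) = 1;  -(3/16)·log₂(1) = 0.0000
  (X=2,Y=2): P(Y|X) = (3/16)/(3/16) = 1;  -(3/16)·log₂(1) = 0.0000
H(Y|X) = 0.0000 + 0.0000 + 0.0000
  = 0.0000 bits
H(X) + H(Y|X) = 1.3294 + 0.0000 = 1.3294 bits

Decomposition 2: H(Y) + H(X|Y)
H(Y) = -[(5/8)·log₂(5/8) + (3/16)·log₂(3/16) + (3/16)·log₂(3/16)]
  = 0.4238 + 0.4528 + 0.4528
  = 1.3294 bits
H(X|Y) = -Σ P(X,Y)·log₂ P(X|Y), where P(X|Y) = P(X,Y) / P(Y)
  (cells with P(X,Y) = 0 contribute 0)
  (X=0,Y=0): P(X|Y) = (5/8)/(5/8) = 1;  -(5/8)·log₂(1) = 0.0000
  (X=1,Y=1): P(X|Y) = (3/16)/(3/16) = 1;  -(3/16)·log₂(1) = 0.0000
  (X=2,Y=2): P(X|Y) = (3/16)/(3/16) = 1;  -(3/16)·log₂(1) = 0.0000
H(X|Y) = 0.0000 + 0.0000 + 0.0000
  = 0.0000 bits
H(Y) + H(X|Y) = 1.3294 + 0.0000 = 1.3294 bits

Direct computation of the joint entropy:
H(X,Y) = -[(5/8)·log₂(5/8) + (3/16)·log₂(3/16) + (3/16)·log₂(3/16)]
  = 0.4238 + 0.4528 + 0.4528
  = 1.3294 bits

All three agree: H(X,Y) = 1.3294 bits ✓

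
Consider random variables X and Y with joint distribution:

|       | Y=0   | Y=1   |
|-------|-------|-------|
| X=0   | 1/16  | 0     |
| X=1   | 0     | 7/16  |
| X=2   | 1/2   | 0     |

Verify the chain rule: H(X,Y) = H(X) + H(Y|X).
Left side:
H(X,Y) = -[(1/16)·log₂(1/16) + (7/16)·log₂(7/16) + (1/2)·log₂(1/2)]
  = 0.2500 + 0.5218 + 0.5000
  = 1.2718 bits

Right side:
Marginal P(X) (row sums):
  P(X=0) = 1/16 + 0 = 1/16
  P(X=1) = 0 + 7/16 = 7/16
  P(X=2) = 1/2 + 0 = 1/2
H(X) = -[(1/16)·log₂(1/16) + (7/16)·log₂(7/16) + (1/2)·log₂(1/2)]
  = 0.2500 + 0.5218 + 0.5000
  = 1.2718 bits
H(Y|X) = -Σ P(X,Y)·log₂ P(Y|X), where P(Y|X) = P(X,Y) / P(X)
  (cells with P(X,Y) = 0 contribute 0)
  (X=0,Y=0): P(Y|X) = (1/16)/(1/16) = 1;  -(1/16)·log₂(1) = 0.0000
  (X=1,Y=1): P(Y|X) = (7/16)/(7/16) = 1;  -(7/16)·log₂(1) = 0.0000
  (X=2,Y=0): P(Y|X) = (1/2)/(1/2) = 1;  -(1/2)·log₂(1) = 0.0000
H(Y|X) = 0.0000 + 0.0000 + 0.0000
  = 0.0000 bits
H(X) + H(Y|X) = 1.2718 + 0.0000 = 1.2718 bits

Both sides equal 1.2718 bits, so the chain rule holds ✓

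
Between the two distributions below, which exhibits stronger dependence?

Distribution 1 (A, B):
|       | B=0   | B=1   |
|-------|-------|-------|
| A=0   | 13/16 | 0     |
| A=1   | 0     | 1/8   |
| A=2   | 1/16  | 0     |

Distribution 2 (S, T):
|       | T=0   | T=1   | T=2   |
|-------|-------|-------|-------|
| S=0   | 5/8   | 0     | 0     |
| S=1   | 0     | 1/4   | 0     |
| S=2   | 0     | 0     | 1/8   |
Distribution 1 (A, B):
Marginal P(A) (row sums):
  P(A=0) = 13/16 + 0 = 13/16
  P(A=1) = 0 + 1/8 = 1/8
  P(A=2) = 1/16 + 0 = 1/16
Marginal P(B) (column sums):
  P(B=0) = 13/16 + 0 + 1/16 = 7/8
  P(B=1) = 0 + 1/8 + 0 = 1/8

H(A) = -[(13/16)·log₂(13/16) + (1/8)·log₂(1/8) + (1/16)·log₂(1/16)]
  = 0.2434 + 0.3750 + 0.2500
  = 0.8684 bits
H(B) = -[(7/8)·log₂(7/8) + (1/8)·log₂(1/8)]
  = 0.1686 + 0.3750
  = 0.5436 bits
H(A,B) = -[(13/16)·log₂(13/16) + (1/8)·log₂(1/8) + (1/16)·log₂(1/16)]
  = 0.2434 + 0.3750 + 0.2500
  = 0.8684 bits

I(A;B) = H(A) + H(B) - H(A,B)
  = 0.8684 + 0.5436 - 0.8684
  = 0.5436 bits

Distribution 2 (S, T):
Marginal P(S) (row sums):
  P(S=0) = 5/8 + 0 + 0 = 5/8
  P(S=1) = 0 + 1/4 + 0 = 1/4
  P(S=2) = 0 + 0 + 1/8 = 1/8
Marginal P(T) (column sums):
  P(T=0) = 5/8 + 0 + 0 = 5/8
  P(T=1) = 0 + 1/4 + 0 = 1/4
  P(T=2) = 0 + 0 + 1/8 = 1/8

H(S) = -[(5/8)·log₂(5/8) + (1/4)·log₂(1/4) + (1/8)·log₂(1/8)]
  = 0.4238 + 0.5000 + 0.3750
  = 1.2988 bits
H(T) = -[(5/8)·log₂(5/8) + (1/4)·log₂(1/4) + (1/8)·log₂(1/8)]
  = 0.4238 + 0.5000 + 0.3750
  = 1.2988 bits
H(S,T) = -[(5/8)·log₂(5/8) + (1/4)·log₂(1/4) + (1/8)·log₂(1/8)]
  = 0.4238 + 0.5000 + 0.3750
  = 1.2988 bits

I(S;T) = H(S) + H(T) - H(S,T)
  = 1.2988 + 1.2988 - 1.2988
  = 1.2988 bits

I(S;T) = 1.2988 bits > I(A;B) = 0.5436 bits, so (S, T) has the higher mutual information (stronger dependence).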